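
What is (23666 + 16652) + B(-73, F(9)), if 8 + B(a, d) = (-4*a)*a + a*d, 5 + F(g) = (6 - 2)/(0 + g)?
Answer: 173939/9 ≈ 19327.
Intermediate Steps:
F(g) = -5 + 4/g (F(g) = -5 + (6 - 2)/(0 + g) = -5 + 4/g)
B(a, d) = -8 - 4*a**2 + a*d (B(a, d) = -8 + ((-4*a)*a + a*d) = -8 + (-4*a**2 + a*d) = -8 - 4*a**2 + a*d)
(23666 + 16652) + B(-73, F(9)) = (23666 + 16652) + (-8 - 4*(-73)**2 - 73*(-5 + 4/9)) = 40318 + (-8 - 4*5329 - 73*(-5 + 4*(1/9))) = 40318 + (-8 - 21316 - 73*(-5 + 4/9)) = 40318 + (-8 - 21316 - 73*(-41/9)) = 40318 + (-8 - 21316 + 2993/9) = 40318 - 188923/9 = 173939/9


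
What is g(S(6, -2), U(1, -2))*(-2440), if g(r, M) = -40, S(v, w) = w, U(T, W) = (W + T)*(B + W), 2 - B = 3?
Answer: 97600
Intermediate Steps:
B = -1 (B = 2 - 1*3 = 2 - 3 = -1)
U(T, W) = (-1 + W)*(T + W) (U(T, W) = (W + T)*(-1 + W) = (T + W)*(-1 + W) = (-1 + W)*(T + W))
g(S(6, -2), U(1, -2))*(-2440) = -40*(-2440) = 97600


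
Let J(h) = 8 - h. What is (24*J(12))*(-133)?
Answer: 12768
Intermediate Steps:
(24*J(12))*(-133) = (24*(8 - 1*12))*(-133) = (24*(8 - 12))*(-133) = (24*(-4))*(-133) = -96*(-133) = 12768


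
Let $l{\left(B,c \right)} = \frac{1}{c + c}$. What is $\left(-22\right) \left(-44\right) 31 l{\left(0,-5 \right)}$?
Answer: $- \frac{15004}{5} \approx -3000.8$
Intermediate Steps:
$l{\left(B,c \right)} = \frac{1}{2 c}$
$\left(-22\right) \left(-44\right) 31 l{\left(0,-5 \right)} = \left(-22\right) \left(-44\right) 31 \frac{1}{2 \left(-5\right)} = 968 \cdot 31 \cdot \frac{1}{2} \left(- \frac{1}{5}\right) = 30008 \left(- \frac{1}{10}\right) = - \frac{15004}{5}$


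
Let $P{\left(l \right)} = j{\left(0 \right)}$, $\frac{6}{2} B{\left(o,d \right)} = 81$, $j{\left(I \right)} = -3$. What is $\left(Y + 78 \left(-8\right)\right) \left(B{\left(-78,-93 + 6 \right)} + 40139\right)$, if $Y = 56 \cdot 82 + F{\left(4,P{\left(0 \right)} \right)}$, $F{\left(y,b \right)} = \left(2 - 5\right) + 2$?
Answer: $159338522$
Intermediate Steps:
$B{\left(o,d \right)} = 27$ ($B{\left(o,d \right)} = \frac{1}{3} \cdot 81 = 27$)
$P{\left(l \right)} = -3$
$F{\left(y,b \right)} = -1$ ($F{\left(y,b \right)} = -3 + 2 = -1$)
$Y = 4591$ ($Y = 56 \cdot 82 - 1 = 4592 - 1 = 4591$)
$\left(Y + 78 \left(-8\right)\right) \left(B{\left(-78,-93 + 6 \right)} + 40139\right) = \left(4591 + 78 \left(-8\right)\right) \left(27 + 40139\right) = \left(4591 - 624\right) 40166 = 3967 \cdot 40166 = 159338522$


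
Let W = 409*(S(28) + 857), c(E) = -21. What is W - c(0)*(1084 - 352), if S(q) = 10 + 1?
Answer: 370384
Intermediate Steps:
S(q) = 11
W = 355012 (W = 409*(11 + 857) = 409*868 = 355012)
W - c(0)*(1084 - 352) = 355012 - (-21)*(1084 - 352) = 355012 - (-21)*732 = 355012 - 1*(-15372) = 355012 + 15372 = 370384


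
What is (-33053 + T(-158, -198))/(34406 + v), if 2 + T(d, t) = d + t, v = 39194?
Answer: -33411/73600 ≈ -0.45395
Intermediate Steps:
T(d, t) = -2 + d + t (T(d, t) = -2 + (d + t) = -2 + d + t)
(-33053 + T(-158, -198))/(34406 + v) = (-33053 + (-2 - 158 - 198))/(34406 + 39194) = (-33053 - 358)/73600 = -33411*1/73600 = -33411/73600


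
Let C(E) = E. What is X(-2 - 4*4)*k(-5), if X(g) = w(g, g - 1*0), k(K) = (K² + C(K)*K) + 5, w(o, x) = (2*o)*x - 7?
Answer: 35255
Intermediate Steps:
w(o, x) = -7 + 2*o*x (w(o, x) = 2*o*x - 7 = -7 + 2*o*x)
k(K) = 5 + 2*K² (k(K) = (K² + K*K) + 5 = (K² + K²) + 5 = 2*K² + 5 = 5 + 2*K²)
X(g) = -7 + 2*g² (X(g) = -7 + 2*g*(g - 1*0) = -7 + 2*g*(g + 0) = -7 + 2*g*g = -7 + 2*g²)
X(-2 - 4*4)*k(-5) = (-7 + 2*(-2 - 4*4)²)*(5 + 2*(-5)²) = (-7 + 2*(-2 - 16)²)*(5 + 2*25) = (-7 + 2*(-18)²)*(5 + 50) = (-7 + 2*324)*55 = (-7 + 648)*55 = 641*55 = 35255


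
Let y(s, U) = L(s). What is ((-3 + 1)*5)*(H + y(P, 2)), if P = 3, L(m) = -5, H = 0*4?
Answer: 50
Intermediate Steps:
H = 0
y(s, U) = -5
((-3 + 1)*5)*(H + y(P, 2)) = ((-3 + 1)*5)*(0 - 5) = -2*5*(-5) = -10*(-5) = 50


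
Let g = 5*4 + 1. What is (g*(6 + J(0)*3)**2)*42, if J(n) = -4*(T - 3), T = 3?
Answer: 31752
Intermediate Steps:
J(n) = 0 (J(n) = -4*(3 - 3) = -4*0 = 0)
g = 21 (g = 20 + 1 = 21)
(g*(6 + J(0)*3)**2)*42 = (21*(6 + 0*3)**2)*42 = (21*(6 + 0)**2)*42 = (21*6**2)*42 = (21*36)*42 = 756*42 = 31752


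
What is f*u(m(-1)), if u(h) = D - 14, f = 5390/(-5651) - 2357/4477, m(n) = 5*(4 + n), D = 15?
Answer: -37450437/25299527 ≈ -1.4803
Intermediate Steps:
m(n) = 20 + 5*n
f = -37450437/25299527 (f = 5390*(-1/5651) - 2357*1/4477 = -5390/5651 - 2357/4477 = -37450437/25299527 ≈ -1.4803)
u(h) = 1 (u(h) = 15 - 14 = 1)
f*u(m(-1)) = -37450437/25299527*1 = -37450437/25299527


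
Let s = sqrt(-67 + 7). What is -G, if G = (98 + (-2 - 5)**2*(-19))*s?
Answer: 1666*I*sqrt(15) ≈ 6452.4*I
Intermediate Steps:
s = 2*I*sqrt(15) (s = sqrt(-60) = 2*I*sqrt(15) ≈ 7.746*I)
G = -1666*I*sqrt(15) (G = (98 + (-2 - 5)**2*(-19))*(2*I*sqrt(15)) = (98 + (-7)**2*(-19))*(2*I*sqrt(15)) = (98 + 49*(-19))*(2*I*sqrt(15)) = (98 - 931)*(2*I*sqrt(15)) = -1666*I*sqrt(15) ≈ -6452.4*I)
-G = -(-1666)*I*sqrt(15) = 1666*I*sqrt(15)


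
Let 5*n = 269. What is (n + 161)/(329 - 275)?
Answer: 179/45 ≈ 3.9778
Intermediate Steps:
n = 269/5 (n = (⅕)*269 = 269/5 ≈ 53.800)
(n + 161)/(329 - 275) = (269/5 + 161)/(329 - 275) = (1074/5)/54 = (1074/5)*(1/54) = 179/45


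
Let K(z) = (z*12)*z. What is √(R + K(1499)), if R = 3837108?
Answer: 4*√1925070 ≈ 5549.9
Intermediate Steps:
K(z) = 12*z² (K(z) = (12*z)*z = 12*z²)
√(R + K(1499)) = √(3837108 + 12*1499²) = √(3837108 + 12*2247001) = √(3837108 + 26964012) = √30801120 = 4*√1925070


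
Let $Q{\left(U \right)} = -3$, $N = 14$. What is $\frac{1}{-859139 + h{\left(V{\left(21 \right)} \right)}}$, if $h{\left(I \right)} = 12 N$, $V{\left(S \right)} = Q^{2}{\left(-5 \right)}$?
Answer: $- \frac{1}{858971} \approx -1.1642 \cdot 10^{-6}$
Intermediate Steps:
$V{\left(S \right)} = 9$ ($V{\left(S \right)} = \left(-3\right)^{2} = 9$)
$h{\left(I \right)} = 168$ ($h{\left(I \right)} = 12 \cdot 14 = 168$)
$\frac{1}{-859139 + h{\left(V{\left(21 \right)} \right)}} = \frac{1}{-859139 + 168} = \frac{1}{-858971} = - \frac{1}{858971}$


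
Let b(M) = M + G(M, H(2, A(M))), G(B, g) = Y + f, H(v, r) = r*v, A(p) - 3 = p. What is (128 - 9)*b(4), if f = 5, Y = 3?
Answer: 1428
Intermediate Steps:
A(p) = 3 + p
G(B, g) = 8 (G(B, g) = 3 + 5 = 8)
b(M) = 8 + M (b(M) = M + 8 = 8 + M)
(128 - 9)*b(4) = (128 - 9)*(8 + 4) = 119*12 = 1428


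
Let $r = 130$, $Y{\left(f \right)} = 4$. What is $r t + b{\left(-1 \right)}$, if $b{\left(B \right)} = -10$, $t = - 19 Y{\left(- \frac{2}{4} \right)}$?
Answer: $-9890$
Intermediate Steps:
$t = -76$ ($t = \left(-19\right) 4 = -76$)
$r t + b{\left(-1 \right)} = 130 \left(-76\right) - 10 = -9880 - 10 = -9890$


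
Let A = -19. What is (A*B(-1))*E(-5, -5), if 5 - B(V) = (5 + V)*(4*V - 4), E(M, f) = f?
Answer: 3515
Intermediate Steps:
B(V) = 5 - (-4 + 4*V)*(5 + V) (B(V) = 5 - (5 + V)*(4*V - 4) = 5 - (5 + V)*(-4 + 4*V) = 5 - (-4 + 4*V)*(5 + V))
(A*B(-1))*E(-5, -5) = -19*(25 - 16*(-1) - 4*(-1)²)*(-5) = -19*(25 + 16 - 4*1)*(-5) = -19*(25 + 16 - 4)*(-5) = -19*37*(-5) = -703*(-5) = 3515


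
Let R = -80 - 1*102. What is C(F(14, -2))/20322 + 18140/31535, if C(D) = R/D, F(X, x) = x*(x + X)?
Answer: 885312529/1538050248 ≈ 0.57561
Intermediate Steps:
R = -182 (R = -80 - 102 = -182)
F(X, x) = x*(X + x)
C(D) = -182/D
C(F(14, -2))/20322 + 18140/31535 = -182*(-1/(2*(14 - 2)))/20322 + 18140/31535 = -182/((-2*12))*(1/20322) + 18140*(1/31535) = -182/(-24)*(1/20322) + 3628/6307 = -182*(-1/24)*(1/20322) + 3628/6307 = (91/12)*(1/20322) + 3628/6307 = 91/243864 + 3628/6307 = 885312529/1538050248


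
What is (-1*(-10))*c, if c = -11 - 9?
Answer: -200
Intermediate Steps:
c = -20
(-1*(-10))*c = -1*(-10)*(-20) = 10*(-20) = -200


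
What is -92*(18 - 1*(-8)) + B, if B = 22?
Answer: -2370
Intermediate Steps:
-92*(18 - 1*(-8)) + B = -92*(18 - 1*(-8)) + 22 = -92*(18 + 8) + 22 = -92*26 + 22 = -2392 + 22 = -2370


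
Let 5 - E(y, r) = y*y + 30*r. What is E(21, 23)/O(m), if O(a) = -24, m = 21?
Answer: 563/12 ≈ 46.917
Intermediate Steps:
E(y, r) = 5 - y² - 30*r (E(y, r) = 5 - (y*y + 30*r) = 5 - (y² + 30*r) = 5 + (-y² - 30*r) = 5 - y² - 30*r)
E(21, 23)/O(m) = (5 - 1*21² - 30*23)/(-24) = (5 - 1*441 - 690)*(-1/24) = (5 - 441 - 690)*(-1/24) = -1126*(-1/24) = 563/12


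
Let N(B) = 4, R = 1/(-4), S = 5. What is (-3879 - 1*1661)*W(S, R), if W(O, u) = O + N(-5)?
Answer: -49860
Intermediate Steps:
R = -¼ ≈ -0.25000
W(O, u) = 4 + O (W(O, u) = O + 4 = 4 + O)
(-3879 - 1*1661)*W(S, R) = (-3879 - 1*1661)*(4 + 5) = (-3879 - 1661)*9 = -5540*9 = -49860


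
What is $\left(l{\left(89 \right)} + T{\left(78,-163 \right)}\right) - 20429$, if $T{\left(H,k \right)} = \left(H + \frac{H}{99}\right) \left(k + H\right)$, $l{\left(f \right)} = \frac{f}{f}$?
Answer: $- \frac{895124}{33} \approx -27125.0$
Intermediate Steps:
$l{\left(f \right)} = 1$
$T{\left(H,k \right)} = \frac{100 H \left(H + k\right)}{99}$ ($T{\left(H,k \right)} = \left(H + H \frac{1}{99}\right) \left(H + k\right) = \left(H + \frac{H}{99}\right) \left(H + k\right) = \frac{100 H}{99} \left(H + k\right) = \frac{100 H \left(H + k\right)}{99}$)
$\left(l{\left(89 \right)} + T{\left(78,-163 \right)}\right) - 20429 = \left(1 + \frac{100}{99} \cdot 78 \left(78 - 163\right)\right) - 20429 = \left(1 + \frac{100}{99} \cdot 78 \left(-85\right)\right) - 20429 = \left(1 - \frac{221000}{33}\right) - 20429 = - \frac{220967}{33} - 20429 = - \frac{895124}{33}$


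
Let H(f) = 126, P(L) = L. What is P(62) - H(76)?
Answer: -64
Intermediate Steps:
P(62) - H(76) = 62 - 1*126 = 62 - 126 = -64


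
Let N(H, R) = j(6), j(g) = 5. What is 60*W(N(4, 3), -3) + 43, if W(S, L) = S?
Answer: 343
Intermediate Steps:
N(H, R) = 5
60*W(N(4, 3), -3) + 43 = 60*5 + 43 = 300 + 43 = 343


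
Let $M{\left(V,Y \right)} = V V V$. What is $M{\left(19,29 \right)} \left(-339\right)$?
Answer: $-2325201$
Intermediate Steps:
$M{\left(V,Y \right)} = V^{3}$ ($M{\left(V,Y \right)} = V^{2} V = V^{3}$)
$M{\left(19,29 \right)} \left(-339\right) = 19^{3} \left(-339\right) = 6859 \left(-339\right) = -2325201$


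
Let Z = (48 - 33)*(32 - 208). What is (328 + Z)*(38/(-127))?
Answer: 87856/127 ≈ 691.78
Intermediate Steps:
Z = -2640 (Z = 15*(-176) = -2640)
(328 + Z)*(38/(-127)) = (328 - 2640)*(38/(-127)) = -87856*(-1)/127 = -2312*(-38/127) = 87856/127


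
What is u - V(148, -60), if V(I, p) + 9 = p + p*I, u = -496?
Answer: 8453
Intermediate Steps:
V(I, p) = -9 + p + I*p (V(I, p) = -9 + (p + p*I) = -9 + (p + I*p) = -9 + p + I*p)
u - V(148, -60) = -496 - (-9 - 60 + 148*(-60)) = -496 - (-9 - 60 - 8880) = -496 - 1*(-8949) = -496 + 8949 = 8453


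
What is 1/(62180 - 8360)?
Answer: 1/53820 ≈ 1.8580e-5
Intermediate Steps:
1/(62180 - 8360) = 1/53820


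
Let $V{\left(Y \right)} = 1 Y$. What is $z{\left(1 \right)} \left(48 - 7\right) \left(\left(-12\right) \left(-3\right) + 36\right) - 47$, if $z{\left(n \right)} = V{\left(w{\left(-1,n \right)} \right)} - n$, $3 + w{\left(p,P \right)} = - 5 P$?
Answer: $-26615$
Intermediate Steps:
$w{\left(p,P \right)} = -3 - 5 P$
$V{\left(Y \right)} = Y$
$z{\left(n \right)} = -3 - 6 n$ ($z{\left(n \right)} = \left(-3 - 5 n\right) - n = -3 - 6 n$)
$z{\left(1 \right)} \left(48 - 7\right) \left(\left(-12\right) \left(-3\right) + 36\right) - 47 = \left(-3 - 6\right) \left(48 - 7\right) \left(\left(-12\right) \left(-3\right) + 36\right) - 47 = \left(-3 - 6\right) 41 \left(36 + 36\right) - 47 = - 9 \cdot 41 \cdot 72 - 47 = \left(-9\right) 2952 - 47 = -26568 - 47 = -26615$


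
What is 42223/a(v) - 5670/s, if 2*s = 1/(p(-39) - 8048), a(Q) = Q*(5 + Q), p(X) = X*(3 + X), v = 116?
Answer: 1057513828783/14036 ≈ 7.5343e+7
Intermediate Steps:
s = -1/13288 (s = 1/(2*(-39*(3 - 39) - 8048)) = 1/(2*(-39*(-36) - 8048)) = 1/(2*(1404 - 8048)) = (½)/(-6644) = (½)*(-1/6644) = -1/13288 ≈ -7.5256e-5)
42223/a(v) - 5670/s = 42223/((116*(5 + 116))) - 5670/(-1/13288) = 42223/((116*121)) - 5670*(-13288) = 42223/14036 + 75342960 = 1057513828783/14036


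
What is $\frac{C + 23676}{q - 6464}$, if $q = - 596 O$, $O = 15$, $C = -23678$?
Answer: $\frac{1}{7702} \approx 0.00012984$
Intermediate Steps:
$q = -8940$ ($q = \left(-596\right) 15 = -8940$)
$\frac{C + 23676}{q - 6464} = \frac{-23678 + 23676}{-8940 - 6464} = - \frac{2}{-15404} = \left(-2\right) \left(- \frac{1}{15404}\right) = \frac{1}{7702}$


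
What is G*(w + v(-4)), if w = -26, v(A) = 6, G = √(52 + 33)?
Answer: -20*√85 ≈ -184.39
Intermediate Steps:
G = √85 ≈ 9.2195
G*(w + v(-4)) = √85*(-26 + 6) = √85*(-20) = -20*√85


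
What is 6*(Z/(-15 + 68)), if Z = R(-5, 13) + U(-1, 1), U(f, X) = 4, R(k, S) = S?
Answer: 102/53 ≈ 1.9245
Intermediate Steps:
Z = 17 (Z = 13 + 4 = 17)
6*(Z/(-15 + 68)) = 6*(17/(-15 + 68)) = 6*(17/53) = 102/53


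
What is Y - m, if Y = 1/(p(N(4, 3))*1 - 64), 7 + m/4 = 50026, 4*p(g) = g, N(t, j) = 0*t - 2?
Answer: -25809806/129 ≈ -2.0008e+5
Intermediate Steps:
N(t, j) = -2 (N(t, j) = 0 - 2 = -2)
p(g) = g/4
m = 200076 (m = -28 + 4*50026 = -28 + 200104 = 200076)
Y = -2/129 (Y = 1/(((¼)*(-2))*1 - 64) = 1/(-½*1 - 64) = 1/(-½ - 64) = 1/(-129/2) = -2/129 ≈ -0.015504)
Y - m = -2/129 - 1*200076 = -2/129 - 200076 = -25809806/129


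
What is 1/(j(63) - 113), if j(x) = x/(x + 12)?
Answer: -25/2804 ≈ -0.0089158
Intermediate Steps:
j(x) = x/(12 + x)
1/(j(63) - 113) = 1/(63/(12 + 63) - 113) = 1/(63/75 - 113) = 1/(63*(1/75) - 113) = 1/(21/25 - 113) = 1/(-2804/25) = -25/2804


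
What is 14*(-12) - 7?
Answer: -175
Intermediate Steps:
14*(-12) - 7 = -168 - 7 = -175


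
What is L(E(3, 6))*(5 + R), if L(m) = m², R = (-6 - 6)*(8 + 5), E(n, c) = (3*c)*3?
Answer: -440316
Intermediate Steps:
E(n, c) = 9*c
R = -156 (R = -12*13 = -156)
L(E(3, 6))*(5 + R) = (9*6)²*(5 - 156) = 54²*(-151) = 2916*(-151) = -440316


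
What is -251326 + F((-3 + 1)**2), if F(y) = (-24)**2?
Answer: -250750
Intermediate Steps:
F(y) = 576
-251326 + F((-3 + 1)**2) = -251326 + 576 = -250750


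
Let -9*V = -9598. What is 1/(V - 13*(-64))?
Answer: 9/17086 ≈ 0.00052675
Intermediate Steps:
V = 9598/9 (V = -⅑*(-9598) = 9598/9 ≈ 1066.4)
1/(V - 13*(-64)) = 1/(9598/9 - 13*(-64)) = 1/(9598/9 + 832) = 1/(17086/9) = 9/17086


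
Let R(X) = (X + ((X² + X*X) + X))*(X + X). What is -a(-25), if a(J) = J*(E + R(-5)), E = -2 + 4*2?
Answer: -9850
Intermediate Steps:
R(X) = 2*X*(2*X + 2*X²) (R(X) = (X + ((X² + X²) + X))*(2*X) = (X + (2*X² + X))*(2*X) = (X + (X + 2*X²))*(2*X) = (2*X + 2*X²)*(2*X) = 2*X*(2*X + 2*X²))
E = 6 (E = -2 + 8 = 6)
a(J) = -394*J (a(J) = J*(6 + 4*(-5)²*(1 - 5)) = J*(6 + 4*25*(-4)) = J*(6 - 400) = J*(-394) = -394*J)
-a(-25) = -(-394)*(-25) = -1*9850 = -9850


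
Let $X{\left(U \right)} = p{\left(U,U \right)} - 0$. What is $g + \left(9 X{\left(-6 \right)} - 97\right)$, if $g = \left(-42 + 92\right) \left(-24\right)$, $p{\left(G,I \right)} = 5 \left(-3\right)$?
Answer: $-1432$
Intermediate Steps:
$p{\left(G,I \right)} = -15$
$X{\left(U \right)} = -15$ ($X{\left(U \right)} = -15 - 0 = -15 + 0 = -15$)
$g = -1200$ ($g = 50 \left(-24\right) = -1200$)
$g + \left(9 X{\left(-6 \right)} - 97\right) = -1200 + \left(9 \left(-15\right) - 97\right) = -1200 - 232 = -1432$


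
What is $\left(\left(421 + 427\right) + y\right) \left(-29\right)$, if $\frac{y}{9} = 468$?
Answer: $-146740$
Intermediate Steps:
$y = 4212$ ($y = 9 \cdot 468 = 4212$)
$\left(\left(421 + 427\right) + y\right) \left(-29\right) = \left(\left(421 + 427\right) + 4212\right) \left(-29\right) = \left(848 + 4212\right) \left(-29\right) = 5060 \left(-29\right) = -146740$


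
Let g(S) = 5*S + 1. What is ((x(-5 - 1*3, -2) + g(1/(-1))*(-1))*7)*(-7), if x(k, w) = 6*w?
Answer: 392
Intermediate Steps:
g(S) = 1 + 5*S
((x(-5 - 1*3, -2) + g(1/(-1))*(-1))*7)*(-7) = ((6*(-2) + (1 + 5/(-1))*(-1))*7)*(-7) = ((-12 + (1 + 5*(-1))*(-1))*7)*(-7) = ((-12 + (1 - 5)*(-1))*7)*(-7) = ((-12 - 4*(-1))*7)*(-7) = ((-12 + 4)*7)*(-7) = -8*7*(-7) = -56*(-7) = 392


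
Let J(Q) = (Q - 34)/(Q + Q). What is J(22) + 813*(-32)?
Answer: -286179/11 ≈ -26016.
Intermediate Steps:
J(Q) = (-34 + Q)/(2*Q) (J(Q) = (-34 + Q)/((2*Q)) = (-34 + Q)*(1/(2*Q)) = (-34 + Q)/(2*Q))
J(22) + 813*(-32) = (1/2)*(-34 + 22)/22 + 813*(-32) = (1/2)*(1/22)*(-12) - 26016 = -3/11 - 26016 = -286179/11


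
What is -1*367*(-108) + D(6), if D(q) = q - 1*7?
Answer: 39635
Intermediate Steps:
D(q) = -7 + q (D(q) = q - 7 = -7 + q)
-1*367*(-108) + D(6) = -1*367*(-108) + (-7 + 6) = -367*(-108) - 1 = 39636 - 1 = 39635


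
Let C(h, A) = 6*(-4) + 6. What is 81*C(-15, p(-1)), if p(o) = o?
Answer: -1458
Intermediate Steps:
C(h, A) = -18 (C(h, A) = -24 + 6 = -18)
81*C(-15, p(-1)) = 81*(-18) = -1458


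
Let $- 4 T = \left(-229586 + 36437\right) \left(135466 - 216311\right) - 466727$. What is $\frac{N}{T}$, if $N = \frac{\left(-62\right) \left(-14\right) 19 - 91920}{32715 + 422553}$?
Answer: $\frac{37714}{888607116373713} \approx 4.2442 \cdot 10^{-11}$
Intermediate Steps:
$T = - \frac{7807332089}{2}$ ($T = - \frac{\left(-229586 + 36437\right) \left(135466 - 216311\right) - 466727}{4} = - \frac{\left(-193149\right) \left(-80845\right) - 466727}{4} = - \frac{15615130905 - 466727}{4} = \left(- \frac{1}{4}\right) 15614664178 = - \frac{7807332089}{2} \approx -3.9037 \cdot 10^{9}$)
$N = - \frac{18857}{113817}$ ($N = \frac{868 \cdot 19 - 91920}{455268} = \left(16492 - 91920\right) \frac{1}{455268} = \left(-75428\right) \frac{1}{455268} = - \frac{18857}{113817} \approx -0.16568$)
$\frac{N}{T} = - \frac{18857}{113817 \left(- \frac{7807332089}{2}\right)} = \left(- \frac{18857}{113817}\right) \left(- \frac{2}{7807332089}\right) = \frac{37714}{888607116373713}$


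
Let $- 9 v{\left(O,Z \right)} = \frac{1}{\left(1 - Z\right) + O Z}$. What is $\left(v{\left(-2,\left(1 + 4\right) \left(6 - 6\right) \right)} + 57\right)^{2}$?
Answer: $\frac{262144}{81} \approx 3236.3$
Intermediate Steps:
$v{\left(O,Z \right)} = - \frac{1}{9 \left(1 - Z + O Z\right)}$ ($v{\left(O,Z \right)} = - \frac{1}{9 \left(\left(1 - Z\right) + O Z\right)} = - \frac{1}{9 \left(1 - Z + O Z\right)}$)
$\left(v{\left(-2,\left(1 + 4\right) \left(6 - 6\right) \right)} + 57\right)^{2} = \left(- \frac{1}{9 - 9 \left(1 + 4\right) \left(6 - 6\right) + 9 \left(-2\right) \left(1 + 4\right) \left(6 - 6\right)} + 57\right)^{2} = \left(- \frac{1}{9 - 9 \cdot 5 \cdot 0 + 9 \left(-2\right) 5 \cdot 0} + 57\right)^{2} = \left(- \frac{1}{9 - 0 + 9 \left(-2\right) 0} + 57\right)^{2} = \left(- \frac{1}{9 + 0 + 0} + 57\right)^{2} = \left(- \frac{1}{9} + 57\right)^{2} = \left(\frac{512}{9}\right)^{2} = \frac{262144}{81}$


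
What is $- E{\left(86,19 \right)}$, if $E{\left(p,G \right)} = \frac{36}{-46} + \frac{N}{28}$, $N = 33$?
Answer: $- \frac{255}{644} \approx -0.39596$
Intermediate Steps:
$E{\left(p,G \right)} = \frac{255}{644}$ ($E{\left(p,G \right)} = \frac{36}{-46} + \frac{33}{28} = 36 \left(- \frac{1}{46}\right) + 33 \cdot \frac{1}{28} = - \frac{18}{23} + \frac{33}{28} = \frac{255}{644}$)
$- E{\left(86,19 \right)} = \left(-1\right) \frac{255}{644} = - \frac{255}{644}$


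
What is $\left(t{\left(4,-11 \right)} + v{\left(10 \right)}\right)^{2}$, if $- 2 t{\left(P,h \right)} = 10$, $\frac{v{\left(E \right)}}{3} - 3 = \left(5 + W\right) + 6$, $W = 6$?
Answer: $3025$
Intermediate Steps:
$v{\left(E \right)} = 60$ ($v{\left(E \right)} = 9 + 3 \left(\left(5 + 6\right) + 6\right) = 9 + 3 \left(11 + 6\right) = 9 + 3 \cdot 17 = 9 + 51 = 60$)
$t{\left(P,h \right)} = -5$ ($t{\left(P,h \right)} = \left(- \frac{1}{2}\right) 10 = -5$)
$\left(t{\left(4,-11 \right)} + v{\left(10 \right)}\right)^{2} = \left(-5 + 60\right)^{2} = 55^{2} = 3025$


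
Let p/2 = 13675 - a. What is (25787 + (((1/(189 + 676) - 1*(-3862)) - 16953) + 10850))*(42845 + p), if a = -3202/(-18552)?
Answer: 2210277489893473/1337290 ≈ 1.6528e+9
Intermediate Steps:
a = 1601/9276 (a = -3202*(-1/18552) = 1601/9276 ≈ 0.17260)
p = 126847699/4638 (p = 2*(13675 - 1*1601/9276) = 2*(13675 - 1601/9276) = 2*(126847699/9276) = 126847699/4638 ≈ 27350.)
(25787 + (((1/(189 + 676) - 1*(-3862)) - 16953) + 10850))*(42845 + p) = (25787 + (((1/(189 + 676) - 1*(-3862)) - 16953) + 10850))*(42845 + 126847699/4638) = (25787 + (((1/865 + 3862) - 16953) + 10850))*(325562809/4638) = (25787 + ((3340631/865 - 16953) + 10850))*(325562809/4638) = (25787 + (-11323714/865 + 10850))*(325562809/4638) = (25787 - 1938464/865)*(325562809/4638) = (20367291/865)*(325562809/4638) = 2210277489893473/1337290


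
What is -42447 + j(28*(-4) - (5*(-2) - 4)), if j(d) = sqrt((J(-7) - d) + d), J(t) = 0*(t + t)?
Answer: -42447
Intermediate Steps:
J(t) = 0 (J(t) = 0*(2*t) = 0)
j(d) = 0 (j(d) = sqrt((0 - d) + d) = sqrt(-d + d) = sqrt(0) = 0)
-42447 + j(28*(-4) - (5*(-2) - 4)) = -42447 + 0 = -42447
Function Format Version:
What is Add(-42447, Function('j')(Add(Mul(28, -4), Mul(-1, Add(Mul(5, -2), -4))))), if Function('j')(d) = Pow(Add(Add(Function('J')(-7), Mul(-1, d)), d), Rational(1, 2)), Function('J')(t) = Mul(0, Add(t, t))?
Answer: -42447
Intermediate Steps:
Function('J')(t) = 0 (Function('J')(t) = Mul(0, Mul(2, t)) = 0)
Function('j')(d) = 0 (Function('j')(d) = Pow(Add(Add(0, Mul(-1, d)), d), Rational(1, 2)) = Pow(Add(Mul(-1, d), d), Rational(1, 2)) = Pow(0, Rational(1, 2)) = 0)
Add(-42447, Function('j')(Add(Mul(28, -4), Mul(-1, Add(Mul(5, -2), -4))))) = Add(-42447, 0) = -42447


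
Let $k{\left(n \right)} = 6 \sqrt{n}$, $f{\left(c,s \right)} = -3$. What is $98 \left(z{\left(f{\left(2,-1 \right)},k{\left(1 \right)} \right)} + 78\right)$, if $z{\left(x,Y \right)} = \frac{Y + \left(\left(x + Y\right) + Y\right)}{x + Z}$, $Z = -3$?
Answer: $7399$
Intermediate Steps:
$z{\left(x,Y \right)} = \frac{x + 3 Y}{-3 + x}$ ($z{\left(x,Y \right)} = \frac{Y + \left(\left(x + Y\right) + Y\right)}{x - 3} = \frac{Y + \left(\left(Y + x\right) + Y\right)}{-3 + x} = \frac{Y + \left(x + 2 Y\right)}{-3 + x} = \frac{x + 3 Y}{-3 + x}$)
$98 \left(z{\left(f{\left(2,-1 \right)},k{\left(1 \right)} \right)} + 78\right) = 98 \left(\frac{-3 + 3 \cdot 6 \sqrt{1}}{-3 - 3} + 78\right) = 98 \left(\frac{-3 + 3 \cdot 6 \cdot 1}{-6} + 78\right) = 98 \left(- \frac{-3 + 3 \cdot 6}{6} + 78\right) = 98 \left(- \frac{-3 + 18}{6} + 78\right) = 98 \left(\left(- \frac{1}{6}\right) 15 + 78\right) = 98 \left(- \frac{5}{2} + 78\right) = 98 \cdot \frac{151}{2} = 7399$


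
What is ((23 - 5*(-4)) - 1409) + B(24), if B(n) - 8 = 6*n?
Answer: -1214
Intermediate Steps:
B(n) = 8 + 6*n
((23 - 5*(-4)) - 1409) + B(24) = ((23 - 5*(-4)) - 1409) + (8 + 6*24) = ((23 + 20) - 1409) + (8 + 144) = (43 - 1409) + 152 = -1366 + 152 = -1214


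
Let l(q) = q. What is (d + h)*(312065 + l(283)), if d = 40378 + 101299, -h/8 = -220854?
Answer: 596118969132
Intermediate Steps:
h = 1766832 (h = -8*(-220854) = 1766832)
d = 141677
(d + h)*(312065 + l(283)) = (141677 + 1766832)*(312065 + 283) = 1908509*312348 = 596118969132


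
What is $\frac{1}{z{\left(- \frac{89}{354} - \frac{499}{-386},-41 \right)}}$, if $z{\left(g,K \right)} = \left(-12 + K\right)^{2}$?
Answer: $\frac{1}{2809} \approx 0.000356$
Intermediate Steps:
$\frac{1}{z{\left(- \frac{89}{354} - \frac{499}{-386},-41 \right)}} = \frac{1}{\left(-12 - 41\right)^{2}} = \frac{1}{\left(-53\right)^{2}} = \frac{1}{2809}$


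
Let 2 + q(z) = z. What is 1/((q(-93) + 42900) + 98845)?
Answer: 1/141650 ≈ 7.0597e-6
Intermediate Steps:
q(z) = -2 + z
1/((q(-93) + 42900) + 98845) = 1/(((-2 - 93) + 42900) + 98845) = 1/((-95 + 42900) + 98845) = 1/(42805 + 98845) = 1/141650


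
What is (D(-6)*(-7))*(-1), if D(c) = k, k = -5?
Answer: -35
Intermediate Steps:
D(c) = -5
(D(-6)*(-7))*(-1) = -5*(-7)*(-1) = 35*(-1) = -35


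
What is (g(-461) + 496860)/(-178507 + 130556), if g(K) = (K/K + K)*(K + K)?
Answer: -920980/47951 ≈ -19.207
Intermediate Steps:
g(K) = 2*K*(1 + K) (g(K) = (1 + K)*(2*K) = 2*K*(1 + K))
(g(-461) + 496860)/(-178507 + 130556) = (2*(-461)*(1 - 461) + 496860)/(-178507 + 130556) = (2*(-461)*(-460) + 496860)/(-47951) = (424120 + 496860)*(-1/47951) = 920980*(-1/47951) = -920980/47951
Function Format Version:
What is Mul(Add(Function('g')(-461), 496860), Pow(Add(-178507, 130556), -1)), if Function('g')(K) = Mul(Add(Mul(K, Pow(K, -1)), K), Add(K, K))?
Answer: Rational(-920980, 47951) ≈ -19.207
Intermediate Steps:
Function('g')(K) = Mul(2, K, Add(1, K)) (Function('g')(K) = Mul(Add(1, K), Mul(2, K)) = Mul(2, K, Add(1, K)))
Mul(Add(Function('g')(-461), 496860), Pow(Add(-178507, 130556), -1)) = Mul(Add(Mul(2, -461, Add(1, -461)), 496860), Pow(Add(-178507, 130556), -1)) = Mul(Add(Mul(2, -461, -460), 496860), Pow(-47951, -1)) = Mul(Add(424120, 496860), Rational(-1, 47951)) = Mul(920980, Rational(-1, 47951)) = Rational(-920980, 47951)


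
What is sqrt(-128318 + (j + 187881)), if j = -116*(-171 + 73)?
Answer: sqrt(70931) ≈ 266.33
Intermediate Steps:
j = 11368 (j = -116*(-98) = 11368)
sqrt(-128318 + (j + 187881)) = sqrt(-128318 + (11368 + 187881)) = sqrt(-128318 + 199249) = sqrt(70931)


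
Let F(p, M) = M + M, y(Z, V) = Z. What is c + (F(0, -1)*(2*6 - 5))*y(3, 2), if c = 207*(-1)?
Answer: -249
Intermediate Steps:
F(p, M) = 2*M
c = -207
c + (F(0, -1)*(2*6 - 5))*y(3, 2) = -207 + ((2*(-1))*(2*6 - 5))*3 = -207 - 2*(12 - 5)*3 = -207 - 2*7*3 = -207 - 14*3 = -207 - 42 = -249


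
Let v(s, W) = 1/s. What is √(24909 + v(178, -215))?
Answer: 11*√6522454/178 ≈ 157.83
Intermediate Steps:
√(24909 + v(178, -215)) = √(24909 + 1/178) = √(4433803/178) = 11*√6522454/178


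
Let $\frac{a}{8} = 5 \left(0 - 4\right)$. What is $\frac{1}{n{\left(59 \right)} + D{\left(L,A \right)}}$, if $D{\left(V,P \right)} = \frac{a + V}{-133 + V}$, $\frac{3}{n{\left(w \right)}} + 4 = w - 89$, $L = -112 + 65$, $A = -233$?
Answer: $\frac{340}{361} \approx 0.94183$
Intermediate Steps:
$L = -47$
$a = -160$ ($a = 8 \cdot 5 \left(0 - 4\right) = 8 \cdot 5 \left(-4\right) = 8 \left(-20\right) = -160$)
$n{\left(w \right)} = \frac{3}{-93 + w}$ ($n{\left(w \right)} = \frac{3}{-4 + \left(w - 89\right)} = \frac{3}{-4 + \left(-89 + w\right)} = \frac{3}{-93 + w}$)
$D{\left(V,P \right)} = \frac{-160 + V}{-133 + V}$
$\frac{1}{n{\left(59 \right)} + D{\left(L,A \right)}} = \frac{1}{\frac{3}{-93 + 59} + \frac{-160 - 47}{-133 - 47}} = \frac{1}{\frac{3}{-34} + \frac{1}{-180} \left(-207\right)} = \frac{1}{3 \left(- \frac{1}{34}\right) - - \frac{23}{20}} = \frac{1}{- \frac{3}{34} + \frac{23}{20}} = \frac{1}{\frac{361}{340}} = \frac{340}{361}$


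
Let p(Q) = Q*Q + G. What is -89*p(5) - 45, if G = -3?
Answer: -2003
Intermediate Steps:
p(Q) = -3 + Q² (p(Q) = Q*Q - 3 = Q² - 3 = -3 + Q²)
-89*p(5) - 45 = -89*(-3 + 5²) - 45 = -89*(-3 + 25) - 45 = -89*22 - 45 = -1958 - 45 = -2003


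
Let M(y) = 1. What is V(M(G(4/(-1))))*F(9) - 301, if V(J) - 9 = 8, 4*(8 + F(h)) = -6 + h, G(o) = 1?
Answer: -1697/4 ≈ -424.25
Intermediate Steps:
F(h) = -19/2 + h/4 (F(h) = -8 + (-6 + h)/4 = -8 + (-3/2 + h/4) = -19/2 + h/4)
V(J) = 17 (V(J) = 9 + 8 = 17)
V(M(G(4/(-1))))*F(9) - 301 = 17*(-19/2 + (¼)*9) - 301 = 17*(-19/2 + 9/4) - 301 = 17*(-29/4) - 301 = -493/4 - 301 = -1697/4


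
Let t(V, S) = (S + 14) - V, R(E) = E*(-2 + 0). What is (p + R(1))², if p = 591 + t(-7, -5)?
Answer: 366025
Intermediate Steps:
R(E) = -2*E (R(E) = E*(-2) = -2*E)
t(V, S) = 14 + S - V (t(V, S) = (14 + S) - V = 14 + S - V)
p = 607 (p = 591 + (14 - 5 - 1*(-7)) = 591 + (14 - 5 + 7) = 591 + 16 = 607)
(p + R(1))² = (607 - 2*1)² = (607 - 2)² = 605² = 366025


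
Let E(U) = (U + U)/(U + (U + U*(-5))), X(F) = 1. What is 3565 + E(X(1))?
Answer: 10693/3 ≈ 3564.3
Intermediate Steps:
E(U) = -⅔ (E(U) = (2*U)/(U + (U - 5*U)) = (2*U)/(U - 4*U) = (2*U)/((-3*U)) = (2*U)*(-1/(3*U)) = -⅔)
3565 + E(X(1)) = 3565 - ⅔ = 10693/3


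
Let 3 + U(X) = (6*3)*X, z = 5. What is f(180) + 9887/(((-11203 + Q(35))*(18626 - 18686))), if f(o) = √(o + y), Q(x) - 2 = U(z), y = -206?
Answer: 9887/666840 + I*√26 ≈ 0.014827 + 5.099*I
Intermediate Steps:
U(X) = -3 + 18*X (U(X) = -3 + (6*3)*X = -3 + 18*X)
Q(x) = 89 (Q(x) = 2 + (-3 + 18*5) = 2 + (-3 + 90) = 2 + 87 = 89)
f(o) = √(-206 + o) (f(o) = √(o - 206) = √(-206 + o))
f(180) + 9887/(((-11203 + Q(35))*(18626 - 18686))) = √(-206 + 180) + 9887/(((-11203 + 89)*(18626 - 18686))) = √(-26) + 9887/((-11114*(-60))) = I*√26 + 9887/666840 = 9887/666840 + I*√26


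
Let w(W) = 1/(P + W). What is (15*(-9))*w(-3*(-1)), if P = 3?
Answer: -45/2 ≈ -22.500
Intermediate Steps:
w(W) = 1/(3 + W)
(15*(-9))*w(-3*(-1)) = (15*(-9))/(3 - 3*(-1)) = -135/(3 + 3) = -135/6 = -135*⅙ = -45/2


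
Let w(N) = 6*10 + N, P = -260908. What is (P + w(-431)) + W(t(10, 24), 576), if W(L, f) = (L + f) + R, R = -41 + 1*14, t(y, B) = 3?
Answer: -260727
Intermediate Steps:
R = -27 (R = -41 + 14 = -27)
w(N) = 60 + N
W(L, f) = -27 + L + f (W(L, f) = (L + f) - 27 = -27 + L + f)
(P + w(-431)) + W(t(10, 24), 576) = (-260908 + (60 - 431)) + (-27 + 3 + 576) = (-260908 - 371) + 552 = -261279 + 552 = -260727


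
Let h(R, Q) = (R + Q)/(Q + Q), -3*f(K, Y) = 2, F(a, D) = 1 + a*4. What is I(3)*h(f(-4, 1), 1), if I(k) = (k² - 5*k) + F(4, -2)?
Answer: 11/6 ≈ 1.8333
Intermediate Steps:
F(a, D) = 1 + 4*a
f(K, Y) = -⅔ (f(K, Y) = -⅓*2 = -⅔)
I(k) = 17 + k² - 5*k (I(k) = (k² - 5*k) + (1 + 4*4) = (k² - 5*k) + (1 + 16) = (k² - 5*k) + 17 = 17 + k² - 5*k)
h(R, Q) = (Q + R)/(2*Q) (h(R, Q) = (Q + R)/((2*Q)) = (Q + R)*(1/(2*Q)) = (Q + R)/(2*Q))
I(3)*h(f(-4, 1), 1) = (17 + 3² - 5*3)*((½)*(1 - ⅔)/1) = (17 + 9 - 15)*((½)*1*(⅓)) = 11*(⅙) = 11/6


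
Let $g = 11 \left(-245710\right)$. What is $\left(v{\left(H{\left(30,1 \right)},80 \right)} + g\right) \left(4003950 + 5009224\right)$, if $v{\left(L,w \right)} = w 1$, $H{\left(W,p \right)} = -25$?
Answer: $-24360175765020$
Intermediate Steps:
$v{\left(L,w \right)} = w$
$g = -2702810$
$\left(v{\left(H{\left(30,1 \right)},80 \right)} + g\right) \left(4003950 + 5009224\right) = \left(80 - 2702810\right) \left(4003950 + 5009224\right) = \left(-2702730\right) 9013174 = -24360175765020$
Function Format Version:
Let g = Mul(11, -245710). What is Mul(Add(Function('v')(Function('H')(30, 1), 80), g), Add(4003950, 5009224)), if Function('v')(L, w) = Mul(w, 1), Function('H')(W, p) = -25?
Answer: -24360175765020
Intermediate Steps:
Function('v')(L, w) = w
g = -2702810
Mul(Add(Function('v')(Function('H')(30, 1), 80), g), Add(4003950, 5009224)) = Mul(Add(80, -2702810), Add(4003950, 5009224)) = Mul(-2702730, 9013174) = -24360175765020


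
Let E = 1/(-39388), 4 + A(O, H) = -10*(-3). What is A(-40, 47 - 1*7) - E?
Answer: 1024089/39388 ≈ 26.000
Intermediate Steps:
A(O, H) = 26 (A(O, H) = -4 - 10*(-3) = -4 + 30 = 26)
E = -1/39388 ≈ -2.5388e-5
A(-40, 47 - 1*7) - E = 26 - 1*(-1/39388) = 26 + 1/39388 = 1024089/39388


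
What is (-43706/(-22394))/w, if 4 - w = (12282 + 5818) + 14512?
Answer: -21853/365111776 ≈ -5.9853e-5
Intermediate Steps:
w = -32608 (w = 4 - ((12282 + 5818) + 14512) = 4 - (18100 + 14512) = 4 - 1*32612 = 4 - 32612 = -32608)
(-43706/(-22394))/w = -43706/(-22394)/(-32608) = -43706*(-1/22394)*(-1/32608) = (21853/11197)*(-1/32608) = -21853/365111776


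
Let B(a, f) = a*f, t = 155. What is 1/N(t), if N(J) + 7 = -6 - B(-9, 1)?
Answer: -¼ ≈ -0.25000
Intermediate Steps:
N(J) = -4 (N(J) = -7 + (-6 - (-9)) = -7 + (-6 - 1*(-9)) = -7 + (-6 + 9) = -7 + 3 = -4)
1/N(t) = 1/(-4) = -¼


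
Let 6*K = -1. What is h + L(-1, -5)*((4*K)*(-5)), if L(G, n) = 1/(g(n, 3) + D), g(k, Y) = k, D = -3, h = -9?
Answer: -113/12 ≈ -9.4167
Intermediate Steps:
K = -⅙ (K = (⅙)*(-1) = -⅙ ≈ -0.16667)
L(G, n) = 1/(-3 + n) (L(G, n) = 1/(n - 3) = 1/(-3 + n))
h + L(-1, -5)*((4*K)*(-5)) = -9 + ((4*(-⅙))*(-5))/(-3 - 5) = -9 + (-⅔*(-5))/(-8) = -9 - ⅛*10/3 = -9 - 5/12 = -113/12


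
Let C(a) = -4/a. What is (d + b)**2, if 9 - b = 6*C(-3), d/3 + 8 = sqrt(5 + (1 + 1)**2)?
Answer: 196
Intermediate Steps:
d = -15 (d = -24 + 3*sqrt(5 + (1 + 1)**2) = -24 + 3*sqrt(5 + 2**2) = -24 + 3*sqrt(5 + 4) = -24 + 3*sqrt(9) = -24 + 3*3 = -24 + 9 = -15)
b = 1 (b = 9 - 6*(-4/(-3)) = 9 - 6*(-4*(-1/3)) = 9 - 6*4/3 = 9 - 1*8 = 9 - 8 = 1)
(d + b)**2 = (-15 + 1)**2 = (-14)**2 = 196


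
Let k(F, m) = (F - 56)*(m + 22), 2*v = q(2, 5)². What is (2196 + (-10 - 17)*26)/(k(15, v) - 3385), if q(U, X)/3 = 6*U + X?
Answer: -996/38405 ≈ -0.025934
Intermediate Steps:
q(U, X) = 3*X + 18*U (q(U, X) = 3*(6*U + X) = 3*(X + 6*U) = 3*X + 18*U)
v = 2601/2 (v = (3*5 + 18*2)²/2 = (15 + 36)²/2 = (½)*51² = (½)*2601 = 2601/2 ≈ 1300.5)
k(F, m) = (-56 + F)*(22 + m)
(2196 + (-10 - 17)*26)/(k(15, v) - 3385) = (2196 + (-10 - 17)*26)/((-1232 - 56*2601/2 + 22*15 + 15*(2601/2)) - 3385) = (2196 - 27*26)/((-1232 - 72828 + 330 + 39015/2) - 3385) = (2196 - 702)/(-108445/2 - 3385) = 1494/(-115215/2) = 1494*(-2/115215) = -996/38405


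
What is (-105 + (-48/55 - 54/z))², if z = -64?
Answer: 34169892201/3097600 ≈ 11031.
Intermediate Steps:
(-105 + (-48/55 - 54/z))² = (-105 + (-48/55 - 54/(-64)))² = (-105 + (-48*1/55 - 54*(-1/64)))² = (-105 + (-48/55 + 27/32))² = (-105 - 51/1760)² = (-184851/1760)² = 34169892201/3097600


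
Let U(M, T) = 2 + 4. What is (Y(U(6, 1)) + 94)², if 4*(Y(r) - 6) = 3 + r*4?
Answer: 182329/16 ≈ 11396.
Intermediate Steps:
U(M, T) = 6
Y(r) = 27/4 + r (Y(r) = 6 + (3 + r*4)/4 = 6 + (3 + 4*r)/4 = 6 + (¾ + r) = 27/4 + r)
(Y(U(6, 1)) + 94)² = ((27/4 + 6) + 94)² = (51/4 + 94)² = (427/4)² = 182329/16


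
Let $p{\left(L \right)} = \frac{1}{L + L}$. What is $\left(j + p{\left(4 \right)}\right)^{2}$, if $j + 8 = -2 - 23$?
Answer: $\frac{69169}{64} \approx 1080.8$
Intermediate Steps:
$p{\left(L \right)} = \frac{1}{2 L}$
$j = -33$ ($j = -8 - 25 = -33$)
$\left(j + p{\left(4 \right)}\right)^{2} = \left(-33 + \frac{1}{2 \cdot 4}\right)^{2} = \left(-33 + \frac{1}{2} \cdot \frac{1}{4}\right)^{2} = \left(-33 + \frac{1}{8}\right)^{2} = \left(- \frac{263}{8}\right)^{2} = \frac{69169}{64}$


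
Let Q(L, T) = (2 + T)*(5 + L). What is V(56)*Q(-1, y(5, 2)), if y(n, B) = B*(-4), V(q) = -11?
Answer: 264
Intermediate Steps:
y(n, B) = -4*B
V(56)*Q(-1, y(5, 2)) = -11*(10 + 2*(-1) + 5*(-4*2) - (-4)*2) = -11*(10 - 2 + 5*(-8) - 1*(-8)) = -11*(10 - 2 - 40 + 8) = -11*(-24) = 264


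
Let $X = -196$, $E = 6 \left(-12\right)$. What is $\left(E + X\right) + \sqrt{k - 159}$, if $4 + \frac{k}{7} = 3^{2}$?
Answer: $-268 + 2 i \sqrt{31} \approx -268.0 + 11.136 i$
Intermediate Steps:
$k = 35$ ($k = -28 + 7 \cdot 3^{2} = -28 + 7 \cdot 9 = -28 + 63 = 35$)
$E = -72$
$\left(E + X\right) + \sqrt{k - 159} = \left(-72 - 196\right) + \sqrt{35 - 159} = -268 + \sqrt{-124} = -268 + 2 i \sqrt{31}$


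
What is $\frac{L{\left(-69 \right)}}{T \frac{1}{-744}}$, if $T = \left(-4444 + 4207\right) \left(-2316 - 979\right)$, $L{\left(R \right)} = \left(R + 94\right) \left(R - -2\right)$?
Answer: $\frac{83080}{52061} \approx 1.5958$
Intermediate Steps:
$L{\left(R \right)} = \left(2 + R\right) \left(94 + R\right)$ ($L{\left(R \right)} = \left(94 + R\right) \left(R + \left(-20 + 22\right)\right) = \left(94 + R\right) \left(R + 2\right) = \left(94 + R\right) \left(2 + R\right) = \left(2 + R\right) \left(94 + R\right)$)
$T = 780915$ ($T = \left(-237\right) \left(-3295\right) = 780915$)
$\frac{L{\left(-69 \right)}}{T \frac{1}{-744}} = \frac{188 + \left(-69\right)^{2} + 96 \left(-69\right)}{780915 \frac{1}{-744}} = \frac{188 + 4761 - 6624}{780915 \left(- \frac{1}{744}\right)} = - \frac{1675}{- \frac{260305}{248}} = \left(-1675\right) \left(- \frac{248}{260305}\right) = \frac{83080}{52061}$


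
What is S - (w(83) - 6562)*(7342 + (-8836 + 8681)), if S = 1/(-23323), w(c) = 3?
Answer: 1099435328158/23323 ≈ 4.7140e+7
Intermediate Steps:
S = -1/23323 ≈ -4.2876e-5
S - (w(83) - 6562)*(7342 + (-8836 + 8681)) = -1/23323 - (3 - 6562)*(7342 + (-8836 + 8681)) = -1/23323 - (-6559)*(7342 - 155) = -1/23323 - (-6559)*7187 = -1/23323 - 1*(-47139533) = -1/23323 + 47139533 = 1099435328158/23323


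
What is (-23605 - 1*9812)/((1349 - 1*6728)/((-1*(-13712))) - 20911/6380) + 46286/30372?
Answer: 1009142135011249/110805909438 ≈ 9107.3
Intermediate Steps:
(-23605 - 1*9812)/((1349 - 1*6728)/((-1*(-13712))) - 20911/6380) + 46286/30372 = (-23605 - 9812)/((1349 - 6728)/13712 - 20911*1/6380) + 46286*(1/30372) = -33417/(-5379*1/13712 - 1901/580) + 23143/15186 = -33417/(-5379/13712 - 1901/580) + 23143/15186 = -33417/(-7296583/1988240) + 23143/15186 = -33417*(-1988240/7296583) + 23143/15186 = 66441016080/7296583 + 23143/15186 = 1009142135011249/110805909438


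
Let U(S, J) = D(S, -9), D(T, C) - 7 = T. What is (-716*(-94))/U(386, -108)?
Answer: 67304/393 ≈ 171.26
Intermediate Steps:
D(T, C) = 7 + T
U(S, J) = 7 + S
(-716*(-94))/U(386, -108) = (-716*(-94))/(7 + 386) = 67304/393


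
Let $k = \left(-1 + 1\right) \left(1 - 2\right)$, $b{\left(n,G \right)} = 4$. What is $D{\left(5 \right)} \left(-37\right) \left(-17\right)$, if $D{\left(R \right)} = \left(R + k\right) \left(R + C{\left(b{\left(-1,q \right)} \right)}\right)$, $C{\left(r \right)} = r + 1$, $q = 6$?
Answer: $31450$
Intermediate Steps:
$C{\left(r \right)} = 1 + r$
$k = 0$ ($k = 0 \left(-1\right) = 0$)
$D{\left(R \right)} = R \left(5 + R\right)$ ($D{\left(R \right)} = \left(R + 0\right) \left(R + \left(1 + 4\right)\right) = R \left(R + 5\right) = R \left(5 + R\right)$)
$D{\left(5 \right)} \left(-37\right) \left(-17\right) = 5 \left(5 + 5\right) \left(-37\right) \left(-17\right) = 5 \cdot 10 \left(-37\right) \left(-17\right) = 50 \left(-37\right) \left(-17\right) = \left(-1850\right) \left(-17\right) = 31450$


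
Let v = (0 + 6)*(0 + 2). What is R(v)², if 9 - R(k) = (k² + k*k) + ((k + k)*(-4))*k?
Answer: 762129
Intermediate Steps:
v = 12 (v = 6*2 = 12)
R(k) = 9 + 6*k² (R(k) = 9 - ((k² + k*k) + ((k + k)*(-4))*k) = 9 - ((k² + k²) + ((2*k)*(-4))*k) = 9 - (2*k² + (-8*k)*k) = 9 - (2*k² - 8*k²) = 9 - (-6)*k² = 9 + 6*k²)
R(v)² = (9 + 6*12²)² = (9 + 6*144)² = (9 + 864)² = 873² = 762129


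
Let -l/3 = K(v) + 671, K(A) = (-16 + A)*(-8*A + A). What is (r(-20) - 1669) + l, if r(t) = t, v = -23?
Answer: 15135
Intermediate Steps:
K(A) = -7*A*(-16 + A) (K(A) = (-16 + A)*(-7*A) = -7*A*(-16 + A))
l = 16824 (l = -3*(7*(-23)*(16 - 1*(-23)) + 671) = -3*(7*(-23)*(16 + 23) + 671) = -3*(7*(-23)*39 + 671) = -3*(-6279 + 671) = -3*(-5608) = 16824)
(r(-20) - 1669) + l = (-20 - 1669) + 16824 = -1689 + 16824 = 15135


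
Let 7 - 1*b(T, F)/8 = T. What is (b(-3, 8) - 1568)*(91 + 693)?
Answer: -1166592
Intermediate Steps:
b(T, F) = 56 - 8*T
(b(-3, 8) - 1568)*(91 + 693) = ((56 - 8*(-3)) - 1568)*(91 + 693) = ((56 + 24) - 1568)*784 = (80 - 1568)*784 = -1488*784 = -1166592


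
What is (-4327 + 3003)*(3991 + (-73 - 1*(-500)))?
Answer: -5849432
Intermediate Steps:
(-4327 + 3003)*(3991 + (-73 - 1*(-500))) = -1324*(3991 + (-73 + 500)) = -1324*(3991 + 427) = -1324*4418 = -5849432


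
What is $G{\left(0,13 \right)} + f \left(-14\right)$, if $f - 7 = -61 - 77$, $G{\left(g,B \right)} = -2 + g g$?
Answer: $1832$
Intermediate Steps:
$G{\left(g,B \right)} = -2 + g^{2}$
$f = -131$ ($f = 7 - 138 = -131$)
$G{\left(0,13 \right)} + f \left(-14\right) = \left(-2 + 0^{2}\right) - -1834 = \left(-2 + 0\right) + 1834 = -2 + 1834 = 1832$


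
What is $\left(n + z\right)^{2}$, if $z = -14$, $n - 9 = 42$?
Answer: $1369$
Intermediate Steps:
$n = 51$ ($n = 9 + 42 = 51$)
$\left(n + z\right)^{2} = \left(51 - 14\right)^{2} = 37^{2} = 1369$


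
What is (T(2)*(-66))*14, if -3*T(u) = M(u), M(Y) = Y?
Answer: 616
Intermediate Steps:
T(u) = -u/3
(T(2)*(-66))*14 = (-⅓*2*(-66))*14 = -⅔*(-66)*14 = 44*14 = 616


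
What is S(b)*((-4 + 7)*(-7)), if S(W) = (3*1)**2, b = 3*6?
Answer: -189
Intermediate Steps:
b = 18
S(W) = 9 (S(W) = 3**2 = 9)
S(b)*((-4 + 7)*(-7)) = 9*((-4 + 7)*(-7)) = 9*(3*(-7)) = 9*(-21) = -189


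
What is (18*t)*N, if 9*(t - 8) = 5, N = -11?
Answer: -1694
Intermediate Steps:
t = 77/9 (t = 8 + (⅑)*5 = 8 + 5/9 = 77/9 ≈ 8.5556)
(18*t)*N = (18*(77/9))*(-11) = 154*(-11) = -1694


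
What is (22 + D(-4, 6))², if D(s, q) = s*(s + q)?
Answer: 196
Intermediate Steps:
D(s, q) = s*(q + s)
(22 + D(-4, 6))² = (22 - 4*(6 - 4))² = (22 - 4*2)² = (22 - 8)² = 14² = 196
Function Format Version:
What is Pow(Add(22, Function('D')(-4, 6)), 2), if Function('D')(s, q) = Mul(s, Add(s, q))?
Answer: 196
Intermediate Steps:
Function('D')(s, q) = Mul(s, Add(q, s))
Pow(Add(22, Function('D')(-4, 6)), 2) = Pow(Add(22, Mul(-4, Add(6, -4))), 2) = Pow(Add(22, Mul(-4, 2)), 2) = Pow(Add(22, -8), 2) = Pow(14, 2) = 196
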